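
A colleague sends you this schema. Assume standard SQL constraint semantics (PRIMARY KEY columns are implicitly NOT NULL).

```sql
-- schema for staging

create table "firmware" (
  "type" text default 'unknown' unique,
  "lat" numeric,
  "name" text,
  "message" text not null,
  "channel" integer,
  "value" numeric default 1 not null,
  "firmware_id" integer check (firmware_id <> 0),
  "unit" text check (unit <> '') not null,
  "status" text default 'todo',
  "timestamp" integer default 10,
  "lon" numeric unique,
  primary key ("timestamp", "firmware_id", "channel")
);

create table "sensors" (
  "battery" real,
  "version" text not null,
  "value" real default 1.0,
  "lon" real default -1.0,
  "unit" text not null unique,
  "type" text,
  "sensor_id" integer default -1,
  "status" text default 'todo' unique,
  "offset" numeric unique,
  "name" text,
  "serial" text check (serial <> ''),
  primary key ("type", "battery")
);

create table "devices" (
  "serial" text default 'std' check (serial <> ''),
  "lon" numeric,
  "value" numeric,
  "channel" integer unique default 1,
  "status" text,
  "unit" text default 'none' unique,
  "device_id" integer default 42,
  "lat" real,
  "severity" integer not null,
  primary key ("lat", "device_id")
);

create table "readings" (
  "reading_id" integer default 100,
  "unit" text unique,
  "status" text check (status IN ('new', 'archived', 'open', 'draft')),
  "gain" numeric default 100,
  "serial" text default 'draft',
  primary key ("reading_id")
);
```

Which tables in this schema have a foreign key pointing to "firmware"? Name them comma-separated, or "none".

none

No REFERENCES clause anywhere in the schema names firmware.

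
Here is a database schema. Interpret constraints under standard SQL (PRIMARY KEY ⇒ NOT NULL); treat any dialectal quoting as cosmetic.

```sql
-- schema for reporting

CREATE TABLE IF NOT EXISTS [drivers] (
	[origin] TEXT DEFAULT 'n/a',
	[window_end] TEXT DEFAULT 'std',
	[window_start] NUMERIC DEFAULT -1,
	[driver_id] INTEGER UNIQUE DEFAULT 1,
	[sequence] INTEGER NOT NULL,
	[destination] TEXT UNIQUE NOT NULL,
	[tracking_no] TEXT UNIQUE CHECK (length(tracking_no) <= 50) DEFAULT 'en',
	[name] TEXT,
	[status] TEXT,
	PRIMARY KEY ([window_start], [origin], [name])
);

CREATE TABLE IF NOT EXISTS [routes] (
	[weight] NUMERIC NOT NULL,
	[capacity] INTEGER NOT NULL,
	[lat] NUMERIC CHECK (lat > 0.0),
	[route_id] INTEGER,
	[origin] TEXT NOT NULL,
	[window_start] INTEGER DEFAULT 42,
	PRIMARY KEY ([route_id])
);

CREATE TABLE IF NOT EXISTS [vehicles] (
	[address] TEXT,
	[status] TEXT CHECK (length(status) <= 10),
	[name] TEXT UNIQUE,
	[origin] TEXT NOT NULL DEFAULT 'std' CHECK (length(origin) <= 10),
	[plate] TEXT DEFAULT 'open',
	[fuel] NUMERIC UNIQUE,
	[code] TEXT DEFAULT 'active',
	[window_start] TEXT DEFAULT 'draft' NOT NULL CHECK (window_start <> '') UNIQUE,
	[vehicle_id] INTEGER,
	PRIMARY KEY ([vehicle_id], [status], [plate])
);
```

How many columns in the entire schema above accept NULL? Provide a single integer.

10

drivers: 4 nullable (window_end, driver_id, tracking_no, status — PK (window_start, origin, name) and explicit NOT NULL columns excluded).
routes: 2 nullable (lat, window_start — PK (route_id) and explicit NOT NULL columns excluded).
vehicles: 4 nullable (address, name, fuel, code — PK (vehicle_id, status, plate) and explicit NOT NULL columns excluded).
Total: 4 + 2 + 4 = 10.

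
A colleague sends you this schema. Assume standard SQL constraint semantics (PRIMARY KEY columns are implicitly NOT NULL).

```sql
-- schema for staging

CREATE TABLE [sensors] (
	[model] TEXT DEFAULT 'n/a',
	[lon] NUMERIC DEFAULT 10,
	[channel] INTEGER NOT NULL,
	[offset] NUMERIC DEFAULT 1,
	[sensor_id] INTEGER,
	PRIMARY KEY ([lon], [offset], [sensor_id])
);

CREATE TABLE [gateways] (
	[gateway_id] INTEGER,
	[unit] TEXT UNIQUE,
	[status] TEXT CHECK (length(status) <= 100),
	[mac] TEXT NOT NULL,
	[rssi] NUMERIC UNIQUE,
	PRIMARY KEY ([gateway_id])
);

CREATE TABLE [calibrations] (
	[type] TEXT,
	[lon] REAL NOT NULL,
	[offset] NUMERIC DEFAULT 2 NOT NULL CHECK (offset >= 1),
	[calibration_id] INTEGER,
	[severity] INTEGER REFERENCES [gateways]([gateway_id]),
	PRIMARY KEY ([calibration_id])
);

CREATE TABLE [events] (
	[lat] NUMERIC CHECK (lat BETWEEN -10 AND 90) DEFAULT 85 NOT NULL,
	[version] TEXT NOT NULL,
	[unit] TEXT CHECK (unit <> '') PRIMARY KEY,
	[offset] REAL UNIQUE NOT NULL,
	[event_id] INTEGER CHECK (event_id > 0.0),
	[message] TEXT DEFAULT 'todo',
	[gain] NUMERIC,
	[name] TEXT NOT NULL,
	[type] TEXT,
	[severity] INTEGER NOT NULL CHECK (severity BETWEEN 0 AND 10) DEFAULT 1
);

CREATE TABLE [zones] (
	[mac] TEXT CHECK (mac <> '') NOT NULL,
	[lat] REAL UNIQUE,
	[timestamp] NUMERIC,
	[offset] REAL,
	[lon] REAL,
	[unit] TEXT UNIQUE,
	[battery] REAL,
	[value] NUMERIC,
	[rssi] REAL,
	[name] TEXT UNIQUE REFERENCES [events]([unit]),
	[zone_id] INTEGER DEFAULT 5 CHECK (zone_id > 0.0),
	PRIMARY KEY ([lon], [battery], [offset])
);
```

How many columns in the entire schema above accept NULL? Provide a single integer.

17

sensors: 1 nullable (model — PK (lon, offset, sensor_id) and explicit NOT NULL columns excluded).
gateways: 3 nullable (unit, status, rssi — PK (gateway_id) and explicit NOT NULL columns excluded).
calibrations: 2 nullable (type, severity — PK (calibration_id) and explicit NOT NULL columns excluded).
events: 4 nullable (event_id, message, gain, type — PK (unit) and explicit NOT NULL columns excluded).
zones: 7 nullable (lat, timestamp, unit, value, rssi, name, zone_id — PK (lon, battery, offset) and explicit NOT NULL columns excluded).
Total: 1 + 3 + 2 + 4 + 7 = 17.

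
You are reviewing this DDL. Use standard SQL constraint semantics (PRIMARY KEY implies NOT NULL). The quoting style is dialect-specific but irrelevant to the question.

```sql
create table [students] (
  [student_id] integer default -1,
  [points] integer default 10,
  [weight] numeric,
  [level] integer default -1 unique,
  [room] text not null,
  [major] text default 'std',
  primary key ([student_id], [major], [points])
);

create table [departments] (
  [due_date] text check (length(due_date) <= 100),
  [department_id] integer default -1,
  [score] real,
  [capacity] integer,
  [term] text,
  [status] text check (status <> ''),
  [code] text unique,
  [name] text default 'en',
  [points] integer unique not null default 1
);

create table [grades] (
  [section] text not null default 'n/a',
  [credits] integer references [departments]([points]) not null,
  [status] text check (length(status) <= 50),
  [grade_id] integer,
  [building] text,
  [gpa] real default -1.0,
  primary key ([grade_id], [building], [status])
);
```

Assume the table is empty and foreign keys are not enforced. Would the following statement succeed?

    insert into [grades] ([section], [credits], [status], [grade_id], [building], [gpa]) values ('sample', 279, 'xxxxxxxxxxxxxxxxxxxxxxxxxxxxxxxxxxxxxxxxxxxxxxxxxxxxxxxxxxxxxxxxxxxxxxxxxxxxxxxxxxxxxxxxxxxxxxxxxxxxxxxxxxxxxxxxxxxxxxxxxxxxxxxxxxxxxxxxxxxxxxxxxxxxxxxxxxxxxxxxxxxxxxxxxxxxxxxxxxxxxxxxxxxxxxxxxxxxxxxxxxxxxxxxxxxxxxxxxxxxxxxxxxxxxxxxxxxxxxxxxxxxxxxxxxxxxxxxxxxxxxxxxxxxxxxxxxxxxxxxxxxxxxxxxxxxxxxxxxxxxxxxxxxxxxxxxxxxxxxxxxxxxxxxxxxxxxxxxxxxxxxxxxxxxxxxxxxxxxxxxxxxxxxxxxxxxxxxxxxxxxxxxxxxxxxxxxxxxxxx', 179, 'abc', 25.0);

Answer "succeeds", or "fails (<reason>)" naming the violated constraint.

fails (CHECK on status)

The value 'xxxxxxxxxxxxxxxxxxxxxxxxxxxxxxxxxxxxxxxxxxxxxxxxxxxxxxxxxxxxxxxxxxxxxxxxxxxxxxxxxxxxxxxxxxxxxxxxxxxxxxxxxxxxxxxxxxxxxxxxxxxxxxxxxxxxxxxxxxxxxxxxxxxxxxxxxxxxxxxxxxxxxxxxxxxxxxxxxxxxxxxxxxxxxxxxxxxxxxxxxxxxxxxxxxxxxxxxxxxxxxxxxxxxxxxxxxxxxxxxxxxxxxxxxxxxxxxxxxxxxxxxxxxxxxxxxxxxxxxxxxxxxxxxxxxxxxxxxxxxxxxxxxxxxxxxxxxxxxxxxxxxxxxxxxxxxxxxxxxxxxxxxxxxxxxxxxxxxxxxxxxxxxxxxxxxxxxxxxxxxxxxxxxxxxxxxxxxxxxx' for status violates CHECK (length(status) <= 50).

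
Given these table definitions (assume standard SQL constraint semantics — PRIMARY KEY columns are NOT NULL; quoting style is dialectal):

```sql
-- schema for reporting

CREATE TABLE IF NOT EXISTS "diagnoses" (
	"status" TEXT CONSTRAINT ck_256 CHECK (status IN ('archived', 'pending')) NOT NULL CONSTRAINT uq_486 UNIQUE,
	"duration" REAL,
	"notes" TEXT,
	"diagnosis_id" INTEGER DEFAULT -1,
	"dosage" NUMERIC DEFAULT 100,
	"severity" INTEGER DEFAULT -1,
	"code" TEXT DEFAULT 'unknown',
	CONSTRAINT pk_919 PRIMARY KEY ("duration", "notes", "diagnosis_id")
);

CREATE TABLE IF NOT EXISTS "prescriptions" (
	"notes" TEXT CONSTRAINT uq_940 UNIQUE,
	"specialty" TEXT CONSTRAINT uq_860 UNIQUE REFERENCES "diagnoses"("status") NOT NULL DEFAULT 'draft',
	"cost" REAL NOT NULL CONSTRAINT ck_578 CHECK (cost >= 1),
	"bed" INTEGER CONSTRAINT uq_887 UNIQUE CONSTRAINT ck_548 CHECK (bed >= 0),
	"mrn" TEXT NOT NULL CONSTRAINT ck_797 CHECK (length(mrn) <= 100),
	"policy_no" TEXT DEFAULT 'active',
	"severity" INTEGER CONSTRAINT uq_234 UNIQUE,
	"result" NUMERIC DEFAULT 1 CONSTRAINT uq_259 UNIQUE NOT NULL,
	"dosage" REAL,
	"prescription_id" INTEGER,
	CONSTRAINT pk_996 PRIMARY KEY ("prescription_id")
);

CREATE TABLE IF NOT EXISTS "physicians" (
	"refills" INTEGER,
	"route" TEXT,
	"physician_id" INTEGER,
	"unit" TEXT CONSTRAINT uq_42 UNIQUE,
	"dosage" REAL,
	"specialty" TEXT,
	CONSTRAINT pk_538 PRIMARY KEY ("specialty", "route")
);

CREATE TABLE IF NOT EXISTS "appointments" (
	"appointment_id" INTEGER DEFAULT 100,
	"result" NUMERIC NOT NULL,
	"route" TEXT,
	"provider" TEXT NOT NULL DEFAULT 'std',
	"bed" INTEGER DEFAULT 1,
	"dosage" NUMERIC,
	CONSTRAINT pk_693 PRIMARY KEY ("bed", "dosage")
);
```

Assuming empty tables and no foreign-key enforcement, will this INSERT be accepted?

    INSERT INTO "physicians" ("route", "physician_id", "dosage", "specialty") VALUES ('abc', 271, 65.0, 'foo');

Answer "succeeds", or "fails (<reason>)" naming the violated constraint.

NOT NULL columns: route is supplied; specialty is supplied.
No constraint is violated.

succeeds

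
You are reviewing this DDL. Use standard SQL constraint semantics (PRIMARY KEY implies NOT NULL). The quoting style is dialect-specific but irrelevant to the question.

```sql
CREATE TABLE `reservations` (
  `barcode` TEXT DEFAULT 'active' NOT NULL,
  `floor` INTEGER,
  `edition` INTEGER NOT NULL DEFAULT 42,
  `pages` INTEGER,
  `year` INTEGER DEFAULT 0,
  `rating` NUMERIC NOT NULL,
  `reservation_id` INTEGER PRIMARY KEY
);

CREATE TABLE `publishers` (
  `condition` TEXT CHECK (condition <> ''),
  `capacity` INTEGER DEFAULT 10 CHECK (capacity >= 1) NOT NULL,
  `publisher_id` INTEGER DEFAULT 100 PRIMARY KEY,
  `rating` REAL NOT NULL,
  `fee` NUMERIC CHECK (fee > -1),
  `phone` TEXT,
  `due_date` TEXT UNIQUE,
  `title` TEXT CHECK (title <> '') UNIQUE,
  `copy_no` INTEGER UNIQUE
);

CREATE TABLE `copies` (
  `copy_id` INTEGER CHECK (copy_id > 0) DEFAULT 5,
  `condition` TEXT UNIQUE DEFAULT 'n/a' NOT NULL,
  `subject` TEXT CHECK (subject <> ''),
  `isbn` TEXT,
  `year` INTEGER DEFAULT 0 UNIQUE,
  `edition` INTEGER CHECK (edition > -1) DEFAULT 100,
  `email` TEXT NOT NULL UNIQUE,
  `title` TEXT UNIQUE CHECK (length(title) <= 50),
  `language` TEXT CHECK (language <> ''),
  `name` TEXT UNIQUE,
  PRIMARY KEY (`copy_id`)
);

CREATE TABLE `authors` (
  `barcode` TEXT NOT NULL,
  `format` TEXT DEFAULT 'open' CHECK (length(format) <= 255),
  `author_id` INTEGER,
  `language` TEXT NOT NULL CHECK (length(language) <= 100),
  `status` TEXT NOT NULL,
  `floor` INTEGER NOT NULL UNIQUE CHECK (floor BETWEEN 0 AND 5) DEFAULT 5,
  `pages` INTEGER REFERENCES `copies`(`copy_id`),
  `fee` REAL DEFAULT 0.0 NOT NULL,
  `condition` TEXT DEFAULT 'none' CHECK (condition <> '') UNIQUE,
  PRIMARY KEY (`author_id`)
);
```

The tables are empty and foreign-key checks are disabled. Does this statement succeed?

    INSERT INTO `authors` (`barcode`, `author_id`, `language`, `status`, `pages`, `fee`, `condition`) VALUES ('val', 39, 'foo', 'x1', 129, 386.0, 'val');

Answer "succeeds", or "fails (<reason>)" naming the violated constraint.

NOT NULL columns: author_id is supplied; barcode is supplied; fee is supplied; floor defaults to 5; language is supplied; status is supplied.
CHECK constraints: 'foo' satisfies (length(language) <= 100); 'val' satisfies (condition <> '').
No constraint is violated.

succeeds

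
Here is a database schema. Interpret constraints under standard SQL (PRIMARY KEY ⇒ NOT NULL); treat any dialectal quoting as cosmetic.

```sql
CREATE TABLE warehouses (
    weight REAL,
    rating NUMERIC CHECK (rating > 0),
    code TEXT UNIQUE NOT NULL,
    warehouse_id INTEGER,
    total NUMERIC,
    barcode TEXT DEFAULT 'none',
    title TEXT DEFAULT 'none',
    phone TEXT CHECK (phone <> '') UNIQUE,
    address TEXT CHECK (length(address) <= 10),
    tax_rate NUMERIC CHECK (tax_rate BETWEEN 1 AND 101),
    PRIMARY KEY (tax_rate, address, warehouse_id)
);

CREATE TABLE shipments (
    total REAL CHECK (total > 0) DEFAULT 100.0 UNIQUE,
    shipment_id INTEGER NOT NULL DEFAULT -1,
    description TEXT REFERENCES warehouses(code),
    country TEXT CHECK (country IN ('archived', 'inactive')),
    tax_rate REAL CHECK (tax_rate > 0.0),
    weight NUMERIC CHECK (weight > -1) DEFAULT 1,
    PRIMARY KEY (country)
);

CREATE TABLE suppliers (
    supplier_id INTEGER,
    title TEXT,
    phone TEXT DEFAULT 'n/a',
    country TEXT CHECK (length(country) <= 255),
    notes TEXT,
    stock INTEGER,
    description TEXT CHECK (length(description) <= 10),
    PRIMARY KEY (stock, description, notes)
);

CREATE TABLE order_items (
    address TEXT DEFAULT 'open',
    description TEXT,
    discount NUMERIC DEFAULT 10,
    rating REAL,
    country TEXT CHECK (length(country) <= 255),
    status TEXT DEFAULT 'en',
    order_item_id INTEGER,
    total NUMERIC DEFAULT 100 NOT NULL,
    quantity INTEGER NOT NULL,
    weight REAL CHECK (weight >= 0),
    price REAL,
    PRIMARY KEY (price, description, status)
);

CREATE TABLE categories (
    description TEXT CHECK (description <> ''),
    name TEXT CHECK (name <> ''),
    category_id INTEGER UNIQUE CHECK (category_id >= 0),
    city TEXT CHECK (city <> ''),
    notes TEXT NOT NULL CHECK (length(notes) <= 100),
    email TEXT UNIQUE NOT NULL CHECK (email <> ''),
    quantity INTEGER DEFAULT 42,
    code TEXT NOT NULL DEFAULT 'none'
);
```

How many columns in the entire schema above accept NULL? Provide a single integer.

warehouses: 6 nullable (weight, rating, total, barcode, title, phone — PK (tax_rate, address, warehouse_id) and explicit NOT NULL columns excluded).
shipments: 4 nullable (total, description, tax_rate, weight — PK (country) and explicit NOT NULL columns excluded).
suppliers: 4 nullable (supplier_id, title, phone, country — PK (stock, description, notes) and explicit NOT NULL columns excluded).
order_items: 6 nullable (address, discount, rating, country, order_item_id, weight — PK (price, description, status) and explicit NOT NULL columns excluded).
categories: 5 nullable (description, name, category_id, city, quantity — PK none and explicit NOT NULL columns excluded).
Total: 6 + 4 + 4 + 6 + 5 = 25.

25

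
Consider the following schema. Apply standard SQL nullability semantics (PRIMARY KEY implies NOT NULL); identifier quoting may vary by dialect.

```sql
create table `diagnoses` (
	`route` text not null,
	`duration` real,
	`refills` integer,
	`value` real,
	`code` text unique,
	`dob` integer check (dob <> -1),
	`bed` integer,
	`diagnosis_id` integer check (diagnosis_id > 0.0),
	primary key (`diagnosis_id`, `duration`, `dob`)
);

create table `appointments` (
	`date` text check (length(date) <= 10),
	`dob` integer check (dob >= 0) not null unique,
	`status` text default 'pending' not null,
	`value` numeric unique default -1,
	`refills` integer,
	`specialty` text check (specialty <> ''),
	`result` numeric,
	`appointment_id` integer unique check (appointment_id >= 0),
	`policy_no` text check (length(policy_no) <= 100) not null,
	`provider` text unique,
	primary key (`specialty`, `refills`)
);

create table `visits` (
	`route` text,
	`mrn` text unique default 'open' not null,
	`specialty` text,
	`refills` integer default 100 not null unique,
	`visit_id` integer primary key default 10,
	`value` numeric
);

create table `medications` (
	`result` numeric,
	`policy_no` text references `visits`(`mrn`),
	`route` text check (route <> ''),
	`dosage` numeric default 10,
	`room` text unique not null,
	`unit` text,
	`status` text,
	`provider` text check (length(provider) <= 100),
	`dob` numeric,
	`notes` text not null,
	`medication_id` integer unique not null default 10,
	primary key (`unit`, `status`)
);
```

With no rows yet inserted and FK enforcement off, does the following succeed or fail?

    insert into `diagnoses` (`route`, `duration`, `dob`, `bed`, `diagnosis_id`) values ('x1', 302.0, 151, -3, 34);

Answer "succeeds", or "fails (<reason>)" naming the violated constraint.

succeeds

NOT NULL columns: diagnosis_id is supplied; dob is supplied; duration is supplied; route is supplied.
CHECK constraints: 151 satisfies (dob <> -1); 34 satisfies (diagnosis_id > 0.0).
No constraint is violated.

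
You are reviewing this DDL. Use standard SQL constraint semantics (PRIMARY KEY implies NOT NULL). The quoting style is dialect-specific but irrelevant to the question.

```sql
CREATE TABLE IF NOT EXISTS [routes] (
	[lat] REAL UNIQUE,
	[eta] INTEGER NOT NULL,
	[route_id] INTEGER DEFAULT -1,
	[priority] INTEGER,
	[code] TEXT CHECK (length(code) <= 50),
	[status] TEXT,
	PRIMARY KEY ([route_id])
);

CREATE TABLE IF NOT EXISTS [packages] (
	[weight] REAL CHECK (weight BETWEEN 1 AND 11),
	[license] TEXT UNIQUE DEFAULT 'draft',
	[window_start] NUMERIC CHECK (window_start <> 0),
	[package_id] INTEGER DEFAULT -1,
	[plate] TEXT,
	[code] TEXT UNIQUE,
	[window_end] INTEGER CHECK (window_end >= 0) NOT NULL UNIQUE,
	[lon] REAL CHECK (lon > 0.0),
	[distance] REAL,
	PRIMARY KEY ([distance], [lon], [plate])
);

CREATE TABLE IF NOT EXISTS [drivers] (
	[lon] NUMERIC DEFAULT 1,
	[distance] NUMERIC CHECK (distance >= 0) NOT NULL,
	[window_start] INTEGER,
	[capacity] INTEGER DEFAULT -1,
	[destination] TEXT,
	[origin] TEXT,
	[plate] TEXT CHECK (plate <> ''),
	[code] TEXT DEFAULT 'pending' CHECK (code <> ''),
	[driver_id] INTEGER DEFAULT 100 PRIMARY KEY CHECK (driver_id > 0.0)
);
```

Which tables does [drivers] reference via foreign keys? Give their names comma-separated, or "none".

none

No column in drivers has a REFERENCES clause.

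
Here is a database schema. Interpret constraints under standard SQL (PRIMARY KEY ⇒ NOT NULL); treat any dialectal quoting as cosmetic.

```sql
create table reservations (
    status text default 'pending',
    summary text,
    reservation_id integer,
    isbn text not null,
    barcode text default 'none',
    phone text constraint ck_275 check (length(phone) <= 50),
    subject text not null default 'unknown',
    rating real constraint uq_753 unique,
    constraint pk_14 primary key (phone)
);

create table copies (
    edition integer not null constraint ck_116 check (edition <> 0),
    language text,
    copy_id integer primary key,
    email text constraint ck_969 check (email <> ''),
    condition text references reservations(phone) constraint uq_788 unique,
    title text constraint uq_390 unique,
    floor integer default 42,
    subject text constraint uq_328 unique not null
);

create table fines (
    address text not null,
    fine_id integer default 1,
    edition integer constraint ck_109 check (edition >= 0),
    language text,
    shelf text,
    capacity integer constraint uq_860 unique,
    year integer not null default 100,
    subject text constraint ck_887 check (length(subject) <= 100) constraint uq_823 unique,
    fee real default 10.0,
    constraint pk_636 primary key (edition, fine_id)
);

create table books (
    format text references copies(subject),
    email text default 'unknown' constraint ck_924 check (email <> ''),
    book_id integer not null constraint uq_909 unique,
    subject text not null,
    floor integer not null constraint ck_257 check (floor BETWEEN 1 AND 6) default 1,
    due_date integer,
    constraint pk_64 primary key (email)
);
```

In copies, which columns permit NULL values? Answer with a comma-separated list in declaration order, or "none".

language, email, condition, title, floor

- edition: declared NOT NULL → not nullable.
- language: no NOT NULL constraint applies → nullable.
- copy_id: part of the PRIMARY KEY, which implies NOT NULL → not nullable.
- email: CHECK does not forbid NULL (a CHECK constraint passes when its expression is NULL) → nullable.
- condition: a foreign key column may be NULL unless separately constrained → nullable.
- title: UNIQUE does not imply NOT NULL → nullable.
- floor: DEFAULT only fills an omitted column; an explicit NULL is still allowed → nullable.
- subject: declared NOT NULL → not nullable.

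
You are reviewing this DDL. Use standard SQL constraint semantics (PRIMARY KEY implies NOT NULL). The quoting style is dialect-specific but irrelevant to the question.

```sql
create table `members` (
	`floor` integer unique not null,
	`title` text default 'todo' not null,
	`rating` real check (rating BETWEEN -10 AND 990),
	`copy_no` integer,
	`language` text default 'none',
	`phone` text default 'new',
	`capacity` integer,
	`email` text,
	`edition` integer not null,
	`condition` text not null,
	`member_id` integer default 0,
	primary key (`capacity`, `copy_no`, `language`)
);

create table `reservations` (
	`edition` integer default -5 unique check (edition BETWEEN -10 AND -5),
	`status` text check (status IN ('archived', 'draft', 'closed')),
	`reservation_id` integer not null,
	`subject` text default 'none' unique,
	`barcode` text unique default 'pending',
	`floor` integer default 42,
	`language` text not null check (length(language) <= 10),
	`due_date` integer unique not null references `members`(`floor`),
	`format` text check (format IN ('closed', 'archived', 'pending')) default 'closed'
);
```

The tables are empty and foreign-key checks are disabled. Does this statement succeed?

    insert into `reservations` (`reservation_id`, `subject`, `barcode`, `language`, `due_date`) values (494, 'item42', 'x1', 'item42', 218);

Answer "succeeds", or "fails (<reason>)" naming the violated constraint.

NOT NULL columns: due_date is supplied; language is supplied; reservation_id is supplied.
CHECK constraints: 'item42' satisfies (length(language) <= 10).
No constraint is violated.

succeeds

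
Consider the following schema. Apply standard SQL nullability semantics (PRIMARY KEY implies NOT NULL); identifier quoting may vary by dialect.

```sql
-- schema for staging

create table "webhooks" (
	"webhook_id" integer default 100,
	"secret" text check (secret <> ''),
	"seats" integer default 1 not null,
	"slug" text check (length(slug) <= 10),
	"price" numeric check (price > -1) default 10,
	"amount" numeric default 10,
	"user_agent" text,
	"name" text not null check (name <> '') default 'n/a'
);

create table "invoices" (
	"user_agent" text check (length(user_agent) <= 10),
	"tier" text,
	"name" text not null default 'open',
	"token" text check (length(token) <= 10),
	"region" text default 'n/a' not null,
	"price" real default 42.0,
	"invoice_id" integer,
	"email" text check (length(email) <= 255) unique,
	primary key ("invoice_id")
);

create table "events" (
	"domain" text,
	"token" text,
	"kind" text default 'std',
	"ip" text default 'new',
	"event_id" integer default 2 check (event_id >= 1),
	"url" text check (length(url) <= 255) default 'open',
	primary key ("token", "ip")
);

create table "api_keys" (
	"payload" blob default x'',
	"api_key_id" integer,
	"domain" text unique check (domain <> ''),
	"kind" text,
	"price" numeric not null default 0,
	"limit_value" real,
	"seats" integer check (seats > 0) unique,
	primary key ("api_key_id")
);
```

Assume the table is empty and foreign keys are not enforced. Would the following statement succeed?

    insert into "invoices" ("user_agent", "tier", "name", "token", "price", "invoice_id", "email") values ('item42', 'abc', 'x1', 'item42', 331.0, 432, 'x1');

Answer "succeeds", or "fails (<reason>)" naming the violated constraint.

NOT NULL columns: invoice_id is supplied; name is supplied; region defaults to 'n/a'.
CHECK constraints: 'item42' satisfies (length(user_agent) <= 10); 'item42' satisfies (length(token) <= 10); 'x1' satisfies (length(email) <= 255).
No constraint is violated.

succeeds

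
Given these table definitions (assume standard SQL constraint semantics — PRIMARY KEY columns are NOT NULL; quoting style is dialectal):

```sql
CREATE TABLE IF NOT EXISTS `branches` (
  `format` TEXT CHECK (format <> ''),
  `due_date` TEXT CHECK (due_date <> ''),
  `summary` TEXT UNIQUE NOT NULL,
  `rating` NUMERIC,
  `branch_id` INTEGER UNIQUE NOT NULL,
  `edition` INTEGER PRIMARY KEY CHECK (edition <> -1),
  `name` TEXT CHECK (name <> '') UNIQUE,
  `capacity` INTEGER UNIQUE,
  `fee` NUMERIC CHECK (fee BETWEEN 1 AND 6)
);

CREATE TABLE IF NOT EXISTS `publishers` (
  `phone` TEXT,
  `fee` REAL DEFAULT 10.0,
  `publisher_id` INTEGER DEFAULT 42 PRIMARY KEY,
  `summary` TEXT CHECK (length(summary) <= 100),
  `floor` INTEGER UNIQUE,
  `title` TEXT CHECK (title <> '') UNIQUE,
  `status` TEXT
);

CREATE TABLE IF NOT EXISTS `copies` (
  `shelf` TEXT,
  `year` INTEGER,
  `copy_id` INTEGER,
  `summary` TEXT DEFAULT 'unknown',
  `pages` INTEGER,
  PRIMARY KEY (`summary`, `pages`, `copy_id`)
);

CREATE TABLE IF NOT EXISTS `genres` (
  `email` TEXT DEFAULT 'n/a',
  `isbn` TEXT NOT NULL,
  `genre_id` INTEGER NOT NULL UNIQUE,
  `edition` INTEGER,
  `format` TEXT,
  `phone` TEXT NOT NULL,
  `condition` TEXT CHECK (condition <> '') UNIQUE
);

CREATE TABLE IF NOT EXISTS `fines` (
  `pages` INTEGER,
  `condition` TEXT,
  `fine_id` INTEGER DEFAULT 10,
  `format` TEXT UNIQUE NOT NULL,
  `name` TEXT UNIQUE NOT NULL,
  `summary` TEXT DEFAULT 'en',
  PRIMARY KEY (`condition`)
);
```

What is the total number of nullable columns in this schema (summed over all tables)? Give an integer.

21

branches: 6 nullable (format, due_date, rating, name, capacity, fee — PK (edition) and explicit NOT NULL columns excluded).
publishers: 6 nullable (phone, fee, summary, floor, title, status — PK (publisher_id) and explicit NOT NULL columns excluded).
copies: 2 nullable (shelf, year — PK (summary, pages, copy_id) and explicit NOT NULL columns excluded).
genres: 4 nullable (email, edition, format, condition — PK none and explicit NOT NULL columns excluded).
fines: 3 nullable (pages, fine_id, summary — PK (condition) and explicit NOT NULL columns excluded).
Total: 6 + 6 + 2 + 4 + 3 = 21.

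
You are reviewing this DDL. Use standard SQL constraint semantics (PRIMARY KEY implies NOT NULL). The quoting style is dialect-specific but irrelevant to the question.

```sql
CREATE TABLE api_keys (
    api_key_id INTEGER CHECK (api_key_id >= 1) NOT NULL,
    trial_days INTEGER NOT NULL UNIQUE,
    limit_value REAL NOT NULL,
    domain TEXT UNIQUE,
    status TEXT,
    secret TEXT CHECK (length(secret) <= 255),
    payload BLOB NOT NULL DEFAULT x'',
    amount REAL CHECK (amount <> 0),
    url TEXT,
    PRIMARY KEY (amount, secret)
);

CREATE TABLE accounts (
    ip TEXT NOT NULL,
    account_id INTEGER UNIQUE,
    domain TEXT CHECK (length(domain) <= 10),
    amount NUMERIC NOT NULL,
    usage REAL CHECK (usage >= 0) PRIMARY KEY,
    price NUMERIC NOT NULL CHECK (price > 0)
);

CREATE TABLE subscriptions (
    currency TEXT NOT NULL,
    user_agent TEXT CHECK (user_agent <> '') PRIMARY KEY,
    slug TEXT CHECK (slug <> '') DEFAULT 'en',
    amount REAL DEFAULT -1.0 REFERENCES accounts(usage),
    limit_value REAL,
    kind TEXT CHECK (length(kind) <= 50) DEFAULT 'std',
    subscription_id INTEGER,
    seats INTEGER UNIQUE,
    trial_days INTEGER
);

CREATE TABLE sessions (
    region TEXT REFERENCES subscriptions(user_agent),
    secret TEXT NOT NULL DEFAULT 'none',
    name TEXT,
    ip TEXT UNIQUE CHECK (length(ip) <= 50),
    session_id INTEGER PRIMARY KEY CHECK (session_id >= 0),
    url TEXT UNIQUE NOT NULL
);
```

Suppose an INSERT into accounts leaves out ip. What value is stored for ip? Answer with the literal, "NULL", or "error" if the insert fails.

ip has no DEFAULT clause.
Omitting it would insert NULL, but it is declared NOT NULL, so the INSERT fails.

error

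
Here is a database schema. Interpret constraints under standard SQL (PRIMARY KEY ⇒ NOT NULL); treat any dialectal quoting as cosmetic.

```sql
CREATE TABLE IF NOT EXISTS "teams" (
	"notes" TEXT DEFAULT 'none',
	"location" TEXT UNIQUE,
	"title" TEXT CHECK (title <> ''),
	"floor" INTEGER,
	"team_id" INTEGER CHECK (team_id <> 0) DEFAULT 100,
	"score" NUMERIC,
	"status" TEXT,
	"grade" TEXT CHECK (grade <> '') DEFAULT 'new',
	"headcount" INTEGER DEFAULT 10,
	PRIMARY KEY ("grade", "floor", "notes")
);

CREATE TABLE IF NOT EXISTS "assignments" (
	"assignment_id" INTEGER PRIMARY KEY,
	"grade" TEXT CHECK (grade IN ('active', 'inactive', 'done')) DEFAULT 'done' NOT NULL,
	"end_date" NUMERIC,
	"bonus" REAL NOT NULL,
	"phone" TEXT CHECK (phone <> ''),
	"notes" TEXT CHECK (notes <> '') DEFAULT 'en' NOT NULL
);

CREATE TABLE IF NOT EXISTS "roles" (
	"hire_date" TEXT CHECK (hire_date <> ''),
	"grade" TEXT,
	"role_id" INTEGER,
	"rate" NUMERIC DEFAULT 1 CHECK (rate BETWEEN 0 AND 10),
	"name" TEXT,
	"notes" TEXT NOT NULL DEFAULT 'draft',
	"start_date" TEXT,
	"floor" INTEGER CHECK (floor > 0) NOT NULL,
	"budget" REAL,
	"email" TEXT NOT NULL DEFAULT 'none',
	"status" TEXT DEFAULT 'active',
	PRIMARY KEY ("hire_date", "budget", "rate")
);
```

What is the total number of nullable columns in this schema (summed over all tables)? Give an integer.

13

teams: 6 nullable (location, title, team_id, score, status, headcount — PK (grade, floor, notes) and explicit NOT NULL columns excluded).
assignments: 2 nullable (end_date, phone — PK (assignment_id) and explicit NOT NULL columns excluded).
roles: 5 nullable (grade, role_id, name, start_date, status — PK (hire_date, budget, rate) and explicit NOT NULL columns excluded).
Total: 6 + 2 + 5 = 13.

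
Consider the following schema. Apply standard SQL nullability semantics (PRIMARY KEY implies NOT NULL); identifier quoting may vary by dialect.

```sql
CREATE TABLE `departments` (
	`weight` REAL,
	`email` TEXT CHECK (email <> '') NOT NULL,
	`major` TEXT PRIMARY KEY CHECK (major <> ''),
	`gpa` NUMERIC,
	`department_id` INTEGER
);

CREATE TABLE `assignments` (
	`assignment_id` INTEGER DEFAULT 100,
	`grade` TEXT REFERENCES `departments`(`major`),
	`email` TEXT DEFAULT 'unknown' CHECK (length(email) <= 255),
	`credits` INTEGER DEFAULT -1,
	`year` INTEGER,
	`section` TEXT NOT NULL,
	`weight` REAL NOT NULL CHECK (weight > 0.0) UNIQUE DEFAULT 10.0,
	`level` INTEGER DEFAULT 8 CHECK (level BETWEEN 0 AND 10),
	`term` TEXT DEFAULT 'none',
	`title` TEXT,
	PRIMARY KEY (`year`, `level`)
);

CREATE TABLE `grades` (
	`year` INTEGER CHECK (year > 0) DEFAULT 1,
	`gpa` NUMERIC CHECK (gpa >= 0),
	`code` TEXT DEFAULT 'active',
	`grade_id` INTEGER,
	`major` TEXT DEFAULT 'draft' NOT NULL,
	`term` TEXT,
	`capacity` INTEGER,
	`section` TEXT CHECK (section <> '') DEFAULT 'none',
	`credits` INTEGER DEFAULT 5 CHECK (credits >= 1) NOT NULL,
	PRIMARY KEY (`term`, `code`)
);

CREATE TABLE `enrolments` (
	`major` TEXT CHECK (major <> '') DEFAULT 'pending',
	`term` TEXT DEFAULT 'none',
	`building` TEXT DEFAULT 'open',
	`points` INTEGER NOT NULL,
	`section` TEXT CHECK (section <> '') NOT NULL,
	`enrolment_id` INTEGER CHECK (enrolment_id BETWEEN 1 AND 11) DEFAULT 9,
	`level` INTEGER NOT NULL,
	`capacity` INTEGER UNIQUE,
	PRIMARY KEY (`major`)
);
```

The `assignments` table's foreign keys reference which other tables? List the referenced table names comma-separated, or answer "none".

departments

- grade REFERENCES departments(major).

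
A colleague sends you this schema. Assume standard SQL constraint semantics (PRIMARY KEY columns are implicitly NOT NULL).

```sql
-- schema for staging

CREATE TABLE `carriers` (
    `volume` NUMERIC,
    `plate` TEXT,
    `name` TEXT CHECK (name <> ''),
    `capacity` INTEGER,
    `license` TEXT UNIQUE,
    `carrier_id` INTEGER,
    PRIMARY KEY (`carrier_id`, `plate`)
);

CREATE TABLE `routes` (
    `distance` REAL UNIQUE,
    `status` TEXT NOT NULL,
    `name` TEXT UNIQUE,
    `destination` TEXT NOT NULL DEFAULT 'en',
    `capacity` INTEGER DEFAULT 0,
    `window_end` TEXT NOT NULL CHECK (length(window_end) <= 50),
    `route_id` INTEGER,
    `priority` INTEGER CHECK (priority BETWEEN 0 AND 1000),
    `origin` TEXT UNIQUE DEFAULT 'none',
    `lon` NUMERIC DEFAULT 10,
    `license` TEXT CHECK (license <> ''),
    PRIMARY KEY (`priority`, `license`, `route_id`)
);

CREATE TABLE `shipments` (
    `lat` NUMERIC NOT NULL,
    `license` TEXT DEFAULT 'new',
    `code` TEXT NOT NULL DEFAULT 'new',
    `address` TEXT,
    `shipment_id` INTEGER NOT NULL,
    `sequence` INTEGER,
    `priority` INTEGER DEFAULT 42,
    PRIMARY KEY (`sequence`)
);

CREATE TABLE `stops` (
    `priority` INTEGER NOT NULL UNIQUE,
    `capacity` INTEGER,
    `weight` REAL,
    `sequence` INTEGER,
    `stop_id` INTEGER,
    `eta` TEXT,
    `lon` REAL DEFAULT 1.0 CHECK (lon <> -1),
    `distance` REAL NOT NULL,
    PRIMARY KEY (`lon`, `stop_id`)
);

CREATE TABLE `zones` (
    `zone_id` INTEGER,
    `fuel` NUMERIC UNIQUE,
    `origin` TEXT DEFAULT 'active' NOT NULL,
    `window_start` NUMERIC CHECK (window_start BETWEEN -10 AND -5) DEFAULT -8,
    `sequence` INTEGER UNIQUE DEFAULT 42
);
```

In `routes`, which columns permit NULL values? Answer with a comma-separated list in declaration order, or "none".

distance, name, capacity, origin, lon

- distance: UNIQUE does not imply NOT NULL → nullable.
- status: declared NOT NULL → not nullable.
- name: UNIQUE does not imply NOT NULL → nullable.
- destination: declared NOT NULL → not nullable.
- capacity: DEFAULT only fills an omitted column; an explicit NULL is still allowed → nullable.
- window_end: declared NOT NULL → not nullable.
- route_id: part of the PRIMARY KEY, which implies NOT NULL → not nullable.
- priority: part of the PRIMARY KEY, which implies NOT NULL → not nullable.
- origin: UNIQUE does not imply NOT NULL → nullable.
- lon: DEFAULT only fills an omitted column; an explicit NULL is still allowed → nullable.
- license: part of the PRIMARY KEY, which implies NOT NULL → not nullable.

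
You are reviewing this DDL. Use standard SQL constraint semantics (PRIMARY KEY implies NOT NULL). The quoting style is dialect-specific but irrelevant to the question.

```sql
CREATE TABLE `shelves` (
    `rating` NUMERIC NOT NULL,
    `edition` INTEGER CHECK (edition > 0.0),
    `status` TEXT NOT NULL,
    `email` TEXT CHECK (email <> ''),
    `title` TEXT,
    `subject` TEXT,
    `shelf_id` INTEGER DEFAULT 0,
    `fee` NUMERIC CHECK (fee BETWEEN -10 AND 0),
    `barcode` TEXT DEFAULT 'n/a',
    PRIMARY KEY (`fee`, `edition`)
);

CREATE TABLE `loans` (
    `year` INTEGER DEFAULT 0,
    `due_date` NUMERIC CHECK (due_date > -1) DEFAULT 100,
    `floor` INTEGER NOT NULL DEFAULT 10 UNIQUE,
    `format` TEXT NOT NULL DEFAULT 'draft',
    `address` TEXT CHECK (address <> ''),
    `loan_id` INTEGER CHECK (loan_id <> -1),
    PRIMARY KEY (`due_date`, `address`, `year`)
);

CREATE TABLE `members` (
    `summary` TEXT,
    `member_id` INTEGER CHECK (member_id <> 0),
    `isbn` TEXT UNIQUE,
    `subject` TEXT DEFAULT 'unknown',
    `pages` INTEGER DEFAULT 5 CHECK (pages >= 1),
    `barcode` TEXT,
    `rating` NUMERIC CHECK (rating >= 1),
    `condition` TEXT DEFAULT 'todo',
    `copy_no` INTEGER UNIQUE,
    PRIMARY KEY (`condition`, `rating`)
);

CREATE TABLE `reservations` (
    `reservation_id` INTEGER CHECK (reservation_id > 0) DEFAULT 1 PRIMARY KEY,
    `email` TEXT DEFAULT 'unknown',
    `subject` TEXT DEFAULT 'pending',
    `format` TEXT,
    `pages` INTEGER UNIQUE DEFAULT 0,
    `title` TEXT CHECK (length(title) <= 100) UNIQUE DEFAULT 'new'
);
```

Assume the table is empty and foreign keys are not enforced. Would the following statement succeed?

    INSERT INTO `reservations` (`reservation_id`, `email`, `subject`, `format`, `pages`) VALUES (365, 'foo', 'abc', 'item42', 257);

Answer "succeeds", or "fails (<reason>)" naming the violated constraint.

NOT NULL columns: reservation_id is supplied.
CHECK constraints: 365 satisfies (reservation_id > 0).
No constraint is violated.

succeeds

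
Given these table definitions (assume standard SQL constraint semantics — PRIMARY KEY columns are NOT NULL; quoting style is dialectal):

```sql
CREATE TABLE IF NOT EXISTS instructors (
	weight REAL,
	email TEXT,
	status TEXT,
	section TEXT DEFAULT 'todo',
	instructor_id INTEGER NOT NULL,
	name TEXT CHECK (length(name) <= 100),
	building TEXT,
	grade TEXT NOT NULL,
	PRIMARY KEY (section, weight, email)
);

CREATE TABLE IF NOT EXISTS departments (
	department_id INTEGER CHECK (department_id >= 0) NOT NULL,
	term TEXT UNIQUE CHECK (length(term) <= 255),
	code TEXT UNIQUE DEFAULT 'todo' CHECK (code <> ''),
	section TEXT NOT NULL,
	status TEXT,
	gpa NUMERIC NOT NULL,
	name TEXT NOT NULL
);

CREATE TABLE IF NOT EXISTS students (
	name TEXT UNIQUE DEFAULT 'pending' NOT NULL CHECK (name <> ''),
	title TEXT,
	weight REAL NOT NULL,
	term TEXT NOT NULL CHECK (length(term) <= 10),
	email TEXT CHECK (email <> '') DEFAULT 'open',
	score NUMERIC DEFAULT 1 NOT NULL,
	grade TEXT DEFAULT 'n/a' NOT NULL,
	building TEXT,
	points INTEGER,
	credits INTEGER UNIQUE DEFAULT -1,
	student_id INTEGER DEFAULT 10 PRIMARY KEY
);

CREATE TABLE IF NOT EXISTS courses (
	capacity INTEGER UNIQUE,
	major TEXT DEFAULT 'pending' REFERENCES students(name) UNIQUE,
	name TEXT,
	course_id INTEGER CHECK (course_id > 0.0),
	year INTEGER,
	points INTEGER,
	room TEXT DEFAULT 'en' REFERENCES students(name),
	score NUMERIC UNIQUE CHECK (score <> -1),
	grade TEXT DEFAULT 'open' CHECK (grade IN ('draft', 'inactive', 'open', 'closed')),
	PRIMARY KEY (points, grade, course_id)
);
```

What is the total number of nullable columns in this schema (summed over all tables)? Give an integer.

instructors: 3 nullable (status, name, building — PK (section, weight, email) and explicit NOT NULL columns excluded).
departments: 3 nullable (term, code, status — PK none and explicit NOT NULL columns excluded).
students: 5 nullable (title, email, building, points, credits — PK (student_id) and explicit NOT NULL columns excluded).
courses: 6 nullable (capacity, major, name, year, room, score — PK (points, grade, course_id) and explicit NOT NULL columns excluded).
Total: 3 + 3 + 5 + 6 = 17.

17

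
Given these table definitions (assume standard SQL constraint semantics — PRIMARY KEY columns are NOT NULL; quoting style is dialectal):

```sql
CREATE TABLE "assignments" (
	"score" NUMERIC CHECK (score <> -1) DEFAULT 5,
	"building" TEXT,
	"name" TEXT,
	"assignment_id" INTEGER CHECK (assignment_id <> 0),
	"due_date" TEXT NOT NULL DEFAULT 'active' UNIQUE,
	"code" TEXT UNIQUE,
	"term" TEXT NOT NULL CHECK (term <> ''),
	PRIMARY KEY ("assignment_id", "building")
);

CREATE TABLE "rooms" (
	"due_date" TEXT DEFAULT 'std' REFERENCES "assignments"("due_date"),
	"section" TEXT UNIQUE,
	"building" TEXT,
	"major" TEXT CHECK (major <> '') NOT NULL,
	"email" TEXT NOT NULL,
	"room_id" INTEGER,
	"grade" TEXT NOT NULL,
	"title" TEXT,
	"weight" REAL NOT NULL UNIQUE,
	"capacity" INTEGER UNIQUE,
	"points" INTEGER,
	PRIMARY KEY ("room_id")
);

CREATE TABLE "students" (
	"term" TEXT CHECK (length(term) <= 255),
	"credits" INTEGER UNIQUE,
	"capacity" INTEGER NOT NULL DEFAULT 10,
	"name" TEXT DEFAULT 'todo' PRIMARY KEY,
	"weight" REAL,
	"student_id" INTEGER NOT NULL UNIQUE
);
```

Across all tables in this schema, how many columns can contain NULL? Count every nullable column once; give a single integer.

12

assignments: 3 nullable (score, name, code — PK (assignment_id, building) and explicit NOT NULL columns excluded).
rooms: 6 nullable (due_date, section, building, title, capacity, points — PK (room_id) and explicit NOT NULL columns excluded).
students: 3 nullable (term, credits, weight — PK (name) and explicit NOT NULL columns excluded).
Total: 3 + 6 + 3 = 12.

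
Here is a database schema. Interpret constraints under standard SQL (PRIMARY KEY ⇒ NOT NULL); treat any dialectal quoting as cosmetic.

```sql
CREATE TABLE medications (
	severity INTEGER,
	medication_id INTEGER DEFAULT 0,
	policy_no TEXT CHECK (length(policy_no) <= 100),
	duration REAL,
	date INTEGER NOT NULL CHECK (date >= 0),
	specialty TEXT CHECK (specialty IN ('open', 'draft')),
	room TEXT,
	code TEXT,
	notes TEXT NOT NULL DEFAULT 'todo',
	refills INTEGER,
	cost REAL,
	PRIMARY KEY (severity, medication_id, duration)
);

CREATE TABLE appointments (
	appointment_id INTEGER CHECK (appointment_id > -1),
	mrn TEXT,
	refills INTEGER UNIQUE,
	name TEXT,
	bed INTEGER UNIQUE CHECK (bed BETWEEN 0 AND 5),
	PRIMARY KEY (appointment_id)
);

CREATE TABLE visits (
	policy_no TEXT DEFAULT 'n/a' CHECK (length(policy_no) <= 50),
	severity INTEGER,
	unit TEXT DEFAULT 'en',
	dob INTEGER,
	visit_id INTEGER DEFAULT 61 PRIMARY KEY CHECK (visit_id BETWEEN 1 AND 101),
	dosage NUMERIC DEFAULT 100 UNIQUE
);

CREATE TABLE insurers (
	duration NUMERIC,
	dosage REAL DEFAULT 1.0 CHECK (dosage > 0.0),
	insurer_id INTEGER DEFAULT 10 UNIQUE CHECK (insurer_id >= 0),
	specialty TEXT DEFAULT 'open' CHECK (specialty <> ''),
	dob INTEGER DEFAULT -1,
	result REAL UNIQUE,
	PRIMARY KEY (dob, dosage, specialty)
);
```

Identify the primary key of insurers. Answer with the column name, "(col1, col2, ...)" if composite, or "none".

(dob, dosage, specialty)

A table-level PRIMARY KEY clause names 3 columns: dob, dosage, specialty.
This is a composite key — the combination is unique, not each column individually.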